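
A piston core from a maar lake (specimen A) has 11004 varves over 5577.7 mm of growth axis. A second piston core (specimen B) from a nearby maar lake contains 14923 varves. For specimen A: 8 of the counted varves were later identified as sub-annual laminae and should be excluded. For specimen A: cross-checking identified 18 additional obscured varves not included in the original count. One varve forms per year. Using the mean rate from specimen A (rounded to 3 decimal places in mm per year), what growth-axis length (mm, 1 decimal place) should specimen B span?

Specimen A: after corrections the count is 11004 − 8 + 18 = 11014 varves.
A: Mean rate = 5577.7 mm / 11014 years ≈ 0.506 mm/yr.
For B, 0.506 mm/year × 14923 years = 7551.0 mm.

7551.0 mm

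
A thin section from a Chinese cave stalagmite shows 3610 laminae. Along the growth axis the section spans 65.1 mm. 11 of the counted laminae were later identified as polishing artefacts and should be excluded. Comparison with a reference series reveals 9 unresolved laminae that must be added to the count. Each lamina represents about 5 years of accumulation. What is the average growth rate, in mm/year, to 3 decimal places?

Correcting the raw count gives 3610 − 11 + 9 = 3608 true laminae.
At 5 years per lamina, 3608 × 5 = 18040 years.
Extension rate ≈ 65.1 / 18040 = 0.004 mm/year.

0.004 mm/year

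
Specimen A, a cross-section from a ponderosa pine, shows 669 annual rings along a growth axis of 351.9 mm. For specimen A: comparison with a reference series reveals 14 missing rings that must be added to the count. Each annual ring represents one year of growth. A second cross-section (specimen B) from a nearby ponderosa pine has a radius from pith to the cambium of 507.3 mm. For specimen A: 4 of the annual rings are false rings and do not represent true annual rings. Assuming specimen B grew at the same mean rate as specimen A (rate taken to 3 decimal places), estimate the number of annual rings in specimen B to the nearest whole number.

979 annual rings

Specimen A: correcting the raw count gives 669 − 4 + 14 = 679 true annual rings.
A: Extension rate ≈ 351.9 / 679 = 0.518 mm per year.
For B, 507.3 / 0.518 = 979.34 years ≈ 979 annual rings.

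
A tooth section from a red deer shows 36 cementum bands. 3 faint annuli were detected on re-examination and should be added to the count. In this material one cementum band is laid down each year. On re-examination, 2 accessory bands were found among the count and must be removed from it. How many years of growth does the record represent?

Correcting the raw count gives 36 − 2 + 3 = 37 true cementum bands.
At one cementum band per year, that is 37 years.

37 yr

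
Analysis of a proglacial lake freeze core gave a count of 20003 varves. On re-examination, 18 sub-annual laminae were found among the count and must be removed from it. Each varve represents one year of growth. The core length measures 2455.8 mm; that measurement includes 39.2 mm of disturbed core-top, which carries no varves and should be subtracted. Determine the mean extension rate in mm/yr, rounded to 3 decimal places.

0.121 mm/yr

True varve count = 20003 − 18 = 19985.
The growth record spans 2455.8 − 39.2 = 2416.6 mm.
Extension rate ≈ 2416.6 / 19985 = 0.121 mm/yr.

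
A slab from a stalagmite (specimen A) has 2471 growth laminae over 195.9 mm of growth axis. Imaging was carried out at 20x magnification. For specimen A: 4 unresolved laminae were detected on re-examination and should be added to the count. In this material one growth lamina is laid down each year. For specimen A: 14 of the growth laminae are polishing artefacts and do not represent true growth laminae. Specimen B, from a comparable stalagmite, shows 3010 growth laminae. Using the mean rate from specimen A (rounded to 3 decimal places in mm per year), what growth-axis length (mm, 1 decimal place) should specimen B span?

Specimen A: adjusted count: 2471 − 14 + 4 = 2461 growth laminae.
A: Mean rate = 195.9 mm / 2461 years ≈ 0.080 mm per year.
For B, 0.080 mm/year × 3010 years = 240.8 mm.

240.8 mm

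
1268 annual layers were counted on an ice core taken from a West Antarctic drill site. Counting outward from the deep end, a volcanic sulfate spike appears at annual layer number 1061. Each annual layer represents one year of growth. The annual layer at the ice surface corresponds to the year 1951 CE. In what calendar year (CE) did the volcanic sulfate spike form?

1744 CE

The volcanic sulfate spike sits at annual layer 1061 from the deep end, so 1268 − 1061 = 207 annual layers formed after it.
The annual layer at the ice surface is 1951 CE, so the volcanic sulfate spike dates to 1951 − 207 = 1744 CE.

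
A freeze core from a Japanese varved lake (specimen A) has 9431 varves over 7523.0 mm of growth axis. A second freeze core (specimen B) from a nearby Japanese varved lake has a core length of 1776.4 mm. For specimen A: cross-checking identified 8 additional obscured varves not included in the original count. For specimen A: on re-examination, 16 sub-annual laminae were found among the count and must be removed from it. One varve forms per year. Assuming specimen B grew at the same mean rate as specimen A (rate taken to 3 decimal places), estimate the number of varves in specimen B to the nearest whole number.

2226 varves

Specimen A: true varve count = 9431 − 16 + 8 = 9423.
A: 7523.0 mm over 9423 years gives 7523.0 / 9423 ≈ 0.798 mm/yr.
B spans 1776.4 / 0.798 = 2226.07 years ≈ 2226 varves.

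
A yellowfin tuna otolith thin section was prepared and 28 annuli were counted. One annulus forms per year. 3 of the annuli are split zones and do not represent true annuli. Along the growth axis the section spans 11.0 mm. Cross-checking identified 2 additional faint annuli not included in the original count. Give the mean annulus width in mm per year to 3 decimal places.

True annulus count = 28 − 3 + 2 = 27.
Extension rate ≈ 11.0 / 27 = 0.407 mm per year.

0.407 mm per year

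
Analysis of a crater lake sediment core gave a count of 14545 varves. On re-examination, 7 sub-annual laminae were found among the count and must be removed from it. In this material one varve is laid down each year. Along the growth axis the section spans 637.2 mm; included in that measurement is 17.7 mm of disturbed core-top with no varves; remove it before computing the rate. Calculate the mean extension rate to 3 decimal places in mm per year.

0.043 mm per year

After corrections the count is 14545 − 7 = 14538 varves.
The growth record spans 637.2 − 17.7 = 619.5 mm.
Mean rate = 619.5 mm / 14538 years ≈ 0.043 mm per year.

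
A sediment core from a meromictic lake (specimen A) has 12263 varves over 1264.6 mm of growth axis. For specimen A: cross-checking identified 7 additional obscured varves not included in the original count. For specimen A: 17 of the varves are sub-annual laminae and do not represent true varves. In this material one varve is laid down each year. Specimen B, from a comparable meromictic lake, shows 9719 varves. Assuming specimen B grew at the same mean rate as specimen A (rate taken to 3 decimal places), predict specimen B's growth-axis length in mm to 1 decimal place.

1001.1 mm

Specimen A: adjusted count: 12263 − 17 + 7 = 12253 varves.
A: 1264.6 mm over 12253 years gives 1264.6 / 12253 ≈ 0.103 mm/yr.
Length of B = 0.103 × 9719 = 1001.1 mm.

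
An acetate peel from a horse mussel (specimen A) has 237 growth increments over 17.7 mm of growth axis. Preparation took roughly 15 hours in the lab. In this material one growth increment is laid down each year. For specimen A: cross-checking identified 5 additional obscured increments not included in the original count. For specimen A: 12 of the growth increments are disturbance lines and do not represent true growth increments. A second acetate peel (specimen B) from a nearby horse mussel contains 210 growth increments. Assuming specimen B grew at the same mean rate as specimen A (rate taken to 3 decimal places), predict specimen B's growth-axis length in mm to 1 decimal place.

16.2 mm

Specimen A: after corrections the count is 237 − 12 + 5 = 230 growth increments.
A: 17.7 mm over 230 years gives 17.7 / 230 ≈ 0.077 mm/year.
For B, 0.077 mm/year × 210 years = 16.2 mm.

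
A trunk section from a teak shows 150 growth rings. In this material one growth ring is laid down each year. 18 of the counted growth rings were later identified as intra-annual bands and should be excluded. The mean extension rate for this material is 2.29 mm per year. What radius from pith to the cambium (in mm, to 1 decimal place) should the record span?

302.3 mm

True growth ring count = 150 − 18 = 132.
Predicted length = 2.29 mm/year × 132 years = 302.3 mm.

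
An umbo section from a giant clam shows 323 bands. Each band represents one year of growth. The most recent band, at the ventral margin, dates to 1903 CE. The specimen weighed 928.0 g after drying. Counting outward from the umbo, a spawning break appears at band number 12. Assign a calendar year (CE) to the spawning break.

The spawning break sits at band 12 from the umbo, so 323 − 12 = 311 bands formed after it.
The band at the ventral margin is 1903 CE, so the spawning break dates to 1903 − 311 = 1592 CE.

1592 CE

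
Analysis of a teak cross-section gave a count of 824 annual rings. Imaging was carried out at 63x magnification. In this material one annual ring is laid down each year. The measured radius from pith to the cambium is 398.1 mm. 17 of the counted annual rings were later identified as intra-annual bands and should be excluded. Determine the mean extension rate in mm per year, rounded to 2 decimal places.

Adjusted count: 824 − 17 = 807 annual rings.
Extension rate ≈ 398.1 / 807 = 0.49 mm per year.

0.49 mm per year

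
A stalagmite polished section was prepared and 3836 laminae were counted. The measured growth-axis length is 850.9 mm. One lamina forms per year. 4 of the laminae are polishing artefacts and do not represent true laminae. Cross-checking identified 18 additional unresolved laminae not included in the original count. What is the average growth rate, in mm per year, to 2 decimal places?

0.22 mm per year

Correcting the raw count gives 3836 − 4 + 18 = 3850 true laminae.
Mean rate = 850.9 mm / 3850 years ≈ 0.22 mm per year.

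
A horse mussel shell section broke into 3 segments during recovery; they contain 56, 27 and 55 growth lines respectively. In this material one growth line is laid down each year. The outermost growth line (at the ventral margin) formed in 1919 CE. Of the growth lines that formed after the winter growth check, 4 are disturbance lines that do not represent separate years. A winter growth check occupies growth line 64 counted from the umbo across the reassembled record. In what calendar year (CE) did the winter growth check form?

Total growth lines = 56 + 27 + 55 = 138.
The winter growth check sits at growth line 64 from the umbo, so 138 − 64 = 74 growth lines formed after it.
Excluding 4 false growth lines: 74 − 4 = 70.
The growth line at the ventral margin is 1919 CE, so the winter growth check dates to 1919 − 70 = 1849 CE.

1849 CE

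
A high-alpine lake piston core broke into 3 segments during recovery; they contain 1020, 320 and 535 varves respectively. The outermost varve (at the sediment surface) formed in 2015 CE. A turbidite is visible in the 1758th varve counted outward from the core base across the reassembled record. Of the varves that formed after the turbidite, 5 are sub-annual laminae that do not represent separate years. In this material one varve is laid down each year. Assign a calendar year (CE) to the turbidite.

Total varves = 1020 + 320 + 535 = 1875.
Between varve 1758 and the sediment surface there are 1875 − 1758 = 117 varves.
Excluding 5 false varves: 117 − 5 = 112.
2015 − 112 = 1903 CE.

1903 CE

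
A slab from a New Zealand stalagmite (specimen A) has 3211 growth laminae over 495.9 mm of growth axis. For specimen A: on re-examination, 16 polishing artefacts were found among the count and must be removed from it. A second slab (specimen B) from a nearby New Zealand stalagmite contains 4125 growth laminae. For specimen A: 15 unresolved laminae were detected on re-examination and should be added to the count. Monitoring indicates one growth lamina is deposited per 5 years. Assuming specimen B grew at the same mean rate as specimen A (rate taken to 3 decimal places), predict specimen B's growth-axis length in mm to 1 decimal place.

639.4 mm

Specimen A: true growth lamina count = 3211 − 16 + 15 = 3210.
Specimen A: multiplying by 5 years per growth lamina: 3210 × 5 = 16050 years.
A: Mean rate = 495.9 mm / 16050 years ≈ 0.031 mm/yr.
Specimen B: 4125 growth laminae at 5 years each span 4125 × 5 = 20625 years. Length of B = 0.031 × 20625 = 639.4 mm.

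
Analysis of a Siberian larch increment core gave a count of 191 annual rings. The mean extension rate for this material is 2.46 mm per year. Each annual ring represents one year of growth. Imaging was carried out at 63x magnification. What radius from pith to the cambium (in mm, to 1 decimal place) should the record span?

469.9 mm

191 years of growth are recorded.
Predicted length = 2.46 mm/year × 191 years = 469.9 mm.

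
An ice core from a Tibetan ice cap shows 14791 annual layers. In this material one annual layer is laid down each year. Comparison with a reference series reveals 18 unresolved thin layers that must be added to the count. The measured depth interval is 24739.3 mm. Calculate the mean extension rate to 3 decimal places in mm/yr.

Adjusted count: 14791 + 18 = 14809 annual layers.
Mean rate = 24739.3 mm / 14809 years ≈ 1.671 mm/yr.

1.671 mm/yr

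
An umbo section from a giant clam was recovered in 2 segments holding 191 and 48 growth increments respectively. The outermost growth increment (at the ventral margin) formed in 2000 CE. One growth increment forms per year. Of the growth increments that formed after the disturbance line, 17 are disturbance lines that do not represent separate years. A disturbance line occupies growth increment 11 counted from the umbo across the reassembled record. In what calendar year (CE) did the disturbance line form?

1789 CE

Total growth increments = 191 + 48 = 239.
239 − 11 = 228 growth increments lie beyond the disturbance line toward the ventral margin.
Removing the 17 false growth increments leaves 228 − 17 = 211 true growth increments beyond the disturbance line.
The growth increment at the ventral margin is 2000 CE, so the disturbance line dates to 2000 − 211 = 1789 CE.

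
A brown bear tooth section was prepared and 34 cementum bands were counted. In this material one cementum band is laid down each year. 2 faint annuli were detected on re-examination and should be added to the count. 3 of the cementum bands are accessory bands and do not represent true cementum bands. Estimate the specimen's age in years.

33 years

After corrections the count is 34 − 3 + 2 = 33 cementum bands.
At one cementum band per year, that is 33 years.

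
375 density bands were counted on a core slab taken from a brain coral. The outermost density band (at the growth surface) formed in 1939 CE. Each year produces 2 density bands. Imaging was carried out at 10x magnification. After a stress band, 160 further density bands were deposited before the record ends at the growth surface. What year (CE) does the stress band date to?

1859 CE

There are 160 density bands younger than the stress band.
160 density bands at 2 per year is 160 / 2 = 80 years.
Counting back 80 years from 1939 CE places the stress band in 1939 − 80 = 1859 CE.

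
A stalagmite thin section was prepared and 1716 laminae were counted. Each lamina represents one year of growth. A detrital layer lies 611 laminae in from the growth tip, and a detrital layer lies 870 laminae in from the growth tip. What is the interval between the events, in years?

870 − 611 = 259 laminae lie between the two events.
At one lamina per year, 259 years elapsed between them.

259 years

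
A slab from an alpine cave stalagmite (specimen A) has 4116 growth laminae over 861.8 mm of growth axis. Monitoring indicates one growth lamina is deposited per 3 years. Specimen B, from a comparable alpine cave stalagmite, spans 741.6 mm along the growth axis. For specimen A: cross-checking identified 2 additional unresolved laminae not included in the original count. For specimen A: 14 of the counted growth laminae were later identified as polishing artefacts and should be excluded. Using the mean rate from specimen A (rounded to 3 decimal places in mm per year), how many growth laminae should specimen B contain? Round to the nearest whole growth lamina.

Specimen A: correcting the raw count gives 4116 − 14 + 2 = 4104 true growth laminae.
Specimen A: 4104 growth laminae at 3 years each span 4104 × 3 = 12312 years.
A: Mean rate = 861.8 mm / 12312 years ≈ 0.070 mm/year.
For B, 741.6 / 0.070 = 10594.29 years; at 3 years per growth lamina that is 10594.29 / 3 ≈ 3531 growth laminae.

3531 growth laminae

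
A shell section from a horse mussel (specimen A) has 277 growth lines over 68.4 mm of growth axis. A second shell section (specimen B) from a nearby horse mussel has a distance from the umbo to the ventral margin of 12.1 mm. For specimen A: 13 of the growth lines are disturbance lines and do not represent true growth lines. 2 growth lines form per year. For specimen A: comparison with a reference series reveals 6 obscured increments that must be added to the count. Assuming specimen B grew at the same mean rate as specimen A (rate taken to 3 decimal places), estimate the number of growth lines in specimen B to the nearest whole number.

Specimen A: adjusted count: 277 − 13 + 6 = 270 growth lines.
Specimen A: with 2 growth lines per year, 270 / 2 = 135 years.
A: Mean rate = 68.4 mm / 135 years ≈ 0.507 mm/year.
For B, 12.1 / 0.507 = 23.87 years; at 2 growth lines per year that is 23.87 × 2 ≈ 48 growth lines.

48 growth lines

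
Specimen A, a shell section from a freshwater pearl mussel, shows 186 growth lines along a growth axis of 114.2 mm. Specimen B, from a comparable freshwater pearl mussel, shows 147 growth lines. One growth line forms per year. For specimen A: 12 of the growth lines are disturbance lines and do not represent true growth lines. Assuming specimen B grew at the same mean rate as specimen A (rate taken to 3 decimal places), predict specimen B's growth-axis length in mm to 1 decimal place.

96.4 mm

Specimen A: after corrections the count is 186 − 12 = 174 growth lines.
A: 114.2 mm over 174 years gives 114.2 / 174 ≈ 0.656 mm/year.
Length of B = 0.656 × 147 = 96.4 mm.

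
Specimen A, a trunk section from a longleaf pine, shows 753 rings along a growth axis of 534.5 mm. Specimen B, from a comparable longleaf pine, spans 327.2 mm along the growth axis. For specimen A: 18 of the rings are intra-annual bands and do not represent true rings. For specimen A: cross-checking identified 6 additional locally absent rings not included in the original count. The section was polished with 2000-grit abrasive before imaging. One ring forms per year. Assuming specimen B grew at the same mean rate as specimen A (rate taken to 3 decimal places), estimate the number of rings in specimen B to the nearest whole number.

454 rings

Specimen A: correcting the raw count gives 753 − 18 + 6 = 741 true rings.
A: Mean rate = 534.5 mm / 741 years ≈ 0.721 mm per year.
Specimen B: 327.2 mm / 0.721 mm per year = 453.81 years ≈ 454 rings.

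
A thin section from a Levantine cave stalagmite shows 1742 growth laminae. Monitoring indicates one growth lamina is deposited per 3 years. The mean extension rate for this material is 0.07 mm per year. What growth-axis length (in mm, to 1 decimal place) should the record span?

At 3 years per growth lamina, 1742 × 3 = 5226 years.
5226 years at 0.07 mm/year gives 0.07 × 5226 = 365.8 mm.

365.8 mm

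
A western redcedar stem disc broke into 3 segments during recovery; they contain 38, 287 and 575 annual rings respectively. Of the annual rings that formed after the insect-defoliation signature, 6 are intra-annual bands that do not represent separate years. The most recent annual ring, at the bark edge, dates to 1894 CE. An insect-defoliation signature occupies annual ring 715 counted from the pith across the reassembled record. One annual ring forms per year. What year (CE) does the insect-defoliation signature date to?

1715 CE

Total annual rings = 38 + 287 + 575 = 900.
Between annual ring 715 and the bark edge there are 900 − 715 = 185 annual rings.
185 − 6 false = 179 true annual rings after the insect-defoliation signature.
The annual ring at the bark edge is 1894 CE, so the insect-defoliation signature dates to 1894 − 179 = 1715 CE.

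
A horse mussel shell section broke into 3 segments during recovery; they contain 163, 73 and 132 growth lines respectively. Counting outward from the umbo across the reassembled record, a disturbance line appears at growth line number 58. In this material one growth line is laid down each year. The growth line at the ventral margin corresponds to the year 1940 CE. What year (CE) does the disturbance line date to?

Total growth lines = 163 + 73 + 132 = 368.
The disturbance line sits at growth line 58 from the umbo, so 368 − 58 = 310 growth lines formed after it.
Counting back 310 years from 1940 CE places the disturbance line in 1940 − 310 = 1630 CE.

1630 CE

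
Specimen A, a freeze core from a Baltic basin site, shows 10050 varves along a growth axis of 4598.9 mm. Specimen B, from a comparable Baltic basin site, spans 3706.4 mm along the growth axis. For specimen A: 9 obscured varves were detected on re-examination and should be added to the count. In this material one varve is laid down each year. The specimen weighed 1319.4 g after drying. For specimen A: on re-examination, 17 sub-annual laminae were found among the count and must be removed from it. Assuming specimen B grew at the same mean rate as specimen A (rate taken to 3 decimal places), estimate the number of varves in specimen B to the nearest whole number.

8093 varves

Specimen A: correcting the raw count gives 10050 − 17 + 9 = 10042 true varves.
A: Extension rate ≈ 4598.9 / 10042 = 0.458 mm per year.
B spans 3706.4 / 0.458 = 8092.58 years ≈ 8093 varves.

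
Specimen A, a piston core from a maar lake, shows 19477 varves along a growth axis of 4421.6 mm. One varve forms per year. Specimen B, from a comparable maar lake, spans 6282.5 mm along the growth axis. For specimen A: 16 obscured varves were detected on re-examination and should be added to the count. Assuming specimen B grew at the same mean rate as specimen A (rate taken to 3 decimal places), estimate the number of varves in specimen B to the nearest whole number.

Specimen A: correcting the raw count gives 19477 + 16 = 19493 true varves.
A: Mean rate = 4421.6 mm / 19493 years ≈ 0.227 mm/year.
Specimen B: 6282.5 mm / 0.227 mm per year = 27676.21 years ≈ 27676 varves.

27676 varves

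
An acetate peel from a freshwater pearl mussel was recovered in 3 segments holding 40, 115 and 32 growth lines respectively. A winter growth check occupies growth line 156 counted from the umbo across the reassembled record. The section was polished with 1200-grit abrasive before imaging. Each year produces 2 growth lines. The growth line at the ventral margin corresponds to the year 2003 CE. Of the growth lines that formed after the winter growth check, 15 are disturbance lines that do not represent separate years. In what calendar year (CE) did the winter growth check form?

1995 CE

Total growth lines = 40 + 115 + 32 = 187.
187 − 156 = 31 growth lines lie beyond the winter growth check toward the ventral margin.
Excluding 15 false growth lines: 31 − 15 = 16.
Dividing by 2 growth lines per year: 16 / 2 = 8 years.
Counting back 8 years from 2003 CE places the winter growth check in 2003 − 8 = 1995 CE.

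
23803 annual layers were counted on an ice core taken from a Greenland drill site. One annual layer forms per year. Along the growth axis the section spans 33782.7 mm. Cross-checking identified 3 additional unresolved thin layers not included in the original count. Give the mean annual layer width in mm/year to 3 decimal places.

1.419 mm/year

True annual layer count = 23803 + 3 = 23806.
Mean rate = 33782.7 mm / 23806 years ≈ 1.419 mm/year.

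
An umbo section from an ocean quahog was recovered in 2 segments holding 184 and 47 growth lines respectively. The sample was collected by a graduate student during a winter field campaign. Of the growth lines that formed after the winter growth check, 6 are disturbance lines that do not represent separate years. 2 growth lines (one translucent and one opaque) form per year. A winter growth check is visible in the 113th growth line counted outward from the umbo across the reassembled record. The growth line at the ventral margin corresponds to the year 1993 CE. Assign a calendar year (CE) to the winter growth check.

Total growth lines = 184 + 47 = 231.
231 − 113 = 118 growth lines lie beyond the winter growth check toward the ventral margin.
Removing the 6 false growth lines leaves 118 − 6 = 112 true growth lines beyond the winter growth check.
With 2 growth lines per year, 112 / 2 = 56 years.
Counting back 56 years from 1993 CE places the winter growth check in 1993 − 56 = 1937 CE.

1937 CE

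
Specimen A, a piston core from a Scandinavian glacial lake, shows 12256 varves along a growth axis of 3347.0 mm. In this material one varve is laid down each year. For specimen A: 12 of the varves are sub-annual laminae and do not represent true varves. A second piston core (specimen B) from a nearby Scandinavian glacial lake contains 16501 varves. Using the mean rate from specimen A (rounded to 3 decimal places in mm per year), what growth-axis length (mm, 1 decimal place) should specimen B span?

4504.8 mm

Specimen A: true varve count = 12256 − 12 = 12244.
A: 3347.0 mm over 12244 years gives 3347.0 / 12244 ≈ 0.273 mm/yr.
B's length ≈ 0.273 × 16501 = 4504.8 mm.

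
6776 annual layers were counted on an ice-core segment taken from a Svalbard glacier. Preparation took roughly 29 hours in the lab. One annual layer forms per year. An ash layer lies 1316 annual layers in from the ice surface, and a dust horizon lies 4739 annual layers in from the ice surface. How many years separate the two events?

3423 years

4739 − 1316 = 3423 annual layers lie between the two events.
At one annual layer per year, 3423 years elapsed between them.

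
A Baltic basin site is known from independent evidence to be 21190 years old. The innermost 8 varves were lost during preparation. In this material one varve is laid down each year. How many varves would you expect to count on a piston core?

Expected varves over 21190 years: 21190.
Subtracting the 8 varves not captured gives 21190 − 8 = 21182 varves in the record.

21182 varves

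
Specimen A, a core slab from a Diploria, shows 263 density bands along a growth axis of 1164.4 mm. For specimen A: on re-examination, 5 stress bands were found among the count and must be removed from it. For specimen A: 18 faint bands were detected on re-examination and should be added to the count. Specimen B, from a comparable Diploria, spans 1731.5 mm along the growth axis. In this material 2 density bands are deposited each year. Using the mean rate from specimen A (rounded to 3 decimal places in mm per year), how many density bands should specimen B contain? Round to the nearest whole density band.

410 density bands

Specimen A: correcting the raw count gives 263 − 5 + 18 = 276 true density bands.
Specimen A: with 2 density bands per year, 276 / 2 = 138 years.
A: 1164.4 mm over 138 years gives 1164.4 / 138 ≈ 8.438 mm/yr.
B spans 1731.5 / 8.438 = 205.20 years; at 2 density bands per year that is 205.20 × 2 ≈ 410 density bands.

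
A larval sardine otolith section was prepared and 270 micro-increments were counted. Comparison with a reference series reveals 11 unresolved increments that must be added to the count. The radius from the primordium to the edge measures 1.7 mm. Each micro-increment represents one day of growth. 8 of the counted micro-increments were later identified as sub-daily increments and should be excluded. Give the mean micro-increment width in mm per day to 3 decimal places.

0.006 mm per day

True micro-increment count = 270 − 8 + 11 = 273.
Mean rate = 1.7 mm / 273 days ≈ 0.006 mm per day.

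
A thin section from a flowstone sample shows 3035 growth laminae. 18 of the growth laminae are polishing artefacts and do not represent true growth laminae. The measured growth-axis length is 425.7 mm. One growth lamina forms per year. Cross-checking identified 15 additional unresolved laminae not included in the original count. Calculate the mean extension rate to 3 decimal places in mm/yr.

Correcting the raw count gives 3035 − 18 + 15 = 3032 true growth laminae.
Extension rate ≈ 425.7 / 3032 = 0.140 mm/yr.

0.140 mm/yr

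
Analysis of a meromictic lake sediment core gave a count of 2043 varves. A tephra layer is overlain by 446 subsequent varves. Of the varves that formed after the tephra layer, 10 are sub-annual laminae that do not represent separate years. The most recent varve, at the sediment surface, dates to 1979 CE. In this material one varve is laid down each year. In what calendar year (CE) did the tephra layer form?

There are 446 varves younger than the tephra layer.
446 − 10 false = 436 true varves after the tephra layer.
1979 − 436 = 1543 CE.

1543 CE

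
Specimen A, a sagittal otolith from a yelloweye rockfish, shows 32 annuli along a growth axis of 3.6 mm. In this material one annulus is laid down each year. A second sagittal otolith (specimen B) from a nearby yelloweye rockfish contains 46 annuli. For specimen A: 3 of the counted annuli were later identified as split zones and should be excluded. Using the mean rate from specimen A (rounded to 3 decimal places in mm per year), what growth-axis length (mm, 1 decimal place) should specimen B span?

Specimen A: correcting the raw count gives 32 − 3 = 29 true annuli.
A: Mean rate = 3.6 mm / 29 years ≈ 0.124 mm per year.
B's length ≈ 0.124 × 46 = 5.7 mm.

5.7 mm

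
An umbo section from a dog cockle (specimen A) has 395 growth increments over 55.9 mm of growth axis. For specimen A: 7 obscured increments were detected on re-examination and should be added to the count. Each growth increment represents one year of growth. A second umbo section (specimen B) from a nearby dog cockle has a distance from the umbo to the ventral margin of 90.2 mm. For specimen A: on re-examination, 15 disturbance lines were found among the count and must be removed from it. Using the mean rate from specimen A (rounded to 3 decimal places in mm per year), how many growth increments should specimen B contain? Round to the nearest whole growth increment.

Specimen A: correcting the raw count gives 395 − 15 + 7 = 387 true growth increments.
A: 55.9 mm over 387 years gives 55.9 / 387 ≈ 0.144 mm/year.
For B, 90.2 / 0.144 = 626.39 years ≈ 626 growth increments.

626 growth increments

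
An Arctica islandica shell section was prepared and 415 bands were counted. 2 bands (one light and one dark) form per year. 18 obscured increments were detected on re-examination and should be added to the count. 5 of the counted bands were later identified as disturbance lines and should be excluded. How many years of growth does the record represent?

Adjusted count: 415 − 5 + 18 = 428 bands.
Dividing by 2 bands per year: 428 / 2 = 214 years.

214 years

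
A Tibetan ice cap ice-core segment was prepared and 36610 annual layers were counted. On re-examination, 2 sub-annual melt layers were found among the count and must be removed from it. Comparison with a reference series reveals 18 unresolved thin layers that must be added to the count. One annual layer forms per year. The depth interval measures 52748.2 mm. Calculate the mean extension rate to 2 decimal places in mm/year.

Adjusted count: 36610 − 2 + 18 = 36626 annual layers.
Extension rate ≈ 52748.2 / 36626 = 1.44 mm/year.

1.44 mm/year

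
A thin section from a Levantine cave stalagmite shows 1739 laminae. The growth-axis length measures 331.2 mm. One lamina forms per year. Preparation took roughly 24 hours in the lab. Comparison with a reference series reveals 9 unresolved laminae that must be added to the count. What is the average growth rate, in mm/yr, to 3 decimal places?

0.189 mm/yr

True lamina count = 1739 + 9 = 1748.
Extension rate ≈ 331.2 / 1748 = 0.189 mm/yr.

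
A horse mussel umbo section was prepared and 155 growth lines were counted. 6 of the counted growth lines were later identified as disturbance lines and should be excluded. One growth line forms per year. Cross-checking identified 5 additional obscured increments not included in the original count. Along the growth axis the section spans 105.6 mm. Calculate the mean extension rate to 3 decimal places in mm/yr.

0.686 mm/yr

Adjusted count: 155 − 6 + 5 = 154 growth lines.
105.6 mm over 154 years gives 105.6 / 154 ≈ 0.686 mm/yr.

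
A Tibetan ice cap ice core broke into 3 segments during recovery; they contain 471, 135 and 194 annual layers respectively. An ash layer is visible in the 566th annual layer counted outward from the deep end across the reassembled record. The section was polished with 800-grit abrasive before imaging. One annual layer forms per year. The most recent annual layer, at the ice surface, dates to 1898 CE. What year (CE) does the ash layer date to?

Total annual layers = 471 + 135 + 194 = 800.
800 − 566 = 234 annual layers lie beyond the ash layer toward the ice surface.
1898 − 234 = 1664 CE.

1664 CE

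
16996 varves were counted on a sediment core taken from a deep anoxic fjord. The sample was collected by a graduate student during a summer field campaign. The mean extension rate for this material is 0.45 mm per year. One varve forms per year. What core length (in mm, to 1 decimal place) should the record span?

7648.2 mm

The record spans 16996 years at 0.45 mm per year.
Predicted length = 0.45 mm/year × 16996 years = 7648.2 mm.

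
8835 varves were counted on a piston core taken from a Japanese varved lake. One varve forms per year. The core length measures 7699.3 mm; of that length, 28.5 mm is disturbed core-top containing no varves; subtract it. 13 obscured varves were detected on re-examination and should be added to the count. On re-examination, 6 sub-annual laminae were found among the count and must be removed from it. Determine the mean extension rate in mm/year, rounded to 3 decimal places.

0.868 mm/year

After corrections the count is 8835 − 6 + 13 = 8842 varves.
Removing the 28.5 mm offcut leaves 7699.3 − 28.5 = 7670.8 mm.
Mean rate = 7670.8 mm / 8842 years ≈ 0.868 mm/year.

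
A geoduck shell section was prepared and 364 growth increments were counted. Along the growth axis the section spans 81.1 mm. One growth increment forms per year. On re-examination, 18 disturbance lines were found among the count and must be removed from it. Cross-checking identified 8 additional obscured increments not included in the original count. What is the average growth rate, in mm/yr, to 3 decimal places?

0.229 mm/yr

Correcting the raw count gives 364 − 18 + 8 = 354 true growth increments.
81.1 mm over 354 years gives 81.1 / 354 ≈ 0.229 mm/yr.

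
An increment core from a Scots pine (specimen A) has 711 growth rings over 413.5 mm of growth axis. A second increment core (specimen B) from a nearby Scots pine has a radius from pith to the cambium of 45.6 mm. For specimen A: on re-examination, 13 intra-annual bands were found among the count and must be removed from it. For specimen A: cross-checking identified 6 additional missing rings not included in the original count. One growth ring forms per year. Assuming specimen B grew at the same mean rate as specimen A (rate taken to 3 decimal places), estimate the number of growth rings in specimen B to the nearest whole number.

Specimen A: correcting the raw count gives 711 − 13 + 6 = 704 true growth rings.
A: Mean rate = 413.5 mm / 704 years ≈ 0.587 mm/year.
B spans 45.6 / 0.587 = 77.68 years ≈ 78 growth rings.

78 growth rings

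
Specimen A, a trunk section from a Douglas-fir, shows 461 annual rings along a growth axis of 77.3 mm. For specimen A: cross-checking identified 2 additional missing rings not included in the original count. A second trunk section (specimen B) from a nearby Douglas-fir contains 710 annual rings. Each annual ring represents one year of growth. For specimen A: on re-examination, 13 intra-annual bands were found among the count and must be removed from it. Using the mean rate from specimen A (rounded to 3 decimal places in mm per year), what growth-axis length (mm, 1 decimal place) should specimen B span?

Specimen A: true annual ring count = 461 − 13 + 2 = 450.
A: Extension rate ≈ 77.3 / 450 = 0.172 mm/yr.
Length of B = 0.172 × 710 = 122.1 mm.

122.1 mm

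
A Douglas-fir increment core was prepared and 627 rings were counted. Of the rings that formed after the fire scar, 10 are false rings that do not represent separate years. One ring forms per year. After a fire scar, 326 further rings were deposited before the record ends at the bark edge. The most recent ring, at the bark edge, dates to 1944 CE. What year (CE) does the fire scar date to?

1628 CE

There are 326 rings younger than the fire scar.
Excluding 10 false rings: 326 − 10 = 316.
The ring at the bark edge is 1944 CE, so the fire scar dates to 1944 − 316 = 1628 CE.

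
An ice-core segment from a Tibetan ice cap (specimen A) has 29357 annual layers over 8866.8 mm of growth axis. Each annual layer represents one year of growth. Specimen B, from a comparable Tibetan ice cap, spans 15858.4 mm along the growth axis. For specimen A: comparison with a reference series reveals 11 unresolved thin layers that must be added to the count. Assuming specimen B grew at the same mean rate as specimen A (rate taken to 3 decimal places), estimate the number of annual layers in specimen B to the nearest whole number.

Specimen A: adjusted count: 29357 + 11 = 29368 annual layers.
A: Mean rate = 8866.8 mm / 29368 years ≈ 0.302 mm per year.
B spans 15858.4 / 0.302 = 52511.26 years ≈ 52511 annual layers.

52511 annual layers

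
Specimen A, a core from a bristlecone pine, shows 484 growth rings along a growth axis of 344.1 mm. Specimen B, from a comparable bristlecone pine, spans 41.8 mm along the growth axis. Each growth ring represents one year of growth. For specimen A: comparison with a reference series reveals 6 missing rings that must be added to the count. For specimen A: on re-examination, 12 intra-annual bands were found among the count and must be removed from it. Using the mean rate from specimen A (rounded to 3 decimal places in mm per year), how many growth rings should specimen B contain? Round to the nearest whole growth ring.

Specimen A: after corrections the count is 484 − 12 + 6 = 478 growth rings.
A: 344.1 mm over 478 years gives 344.1 / 478 ≈ 0.720 mm per year.
Specimen B: 41.8 mm / 0.720 mm per year = 58.06 years ≈ 58 growth rings.

58 growth rings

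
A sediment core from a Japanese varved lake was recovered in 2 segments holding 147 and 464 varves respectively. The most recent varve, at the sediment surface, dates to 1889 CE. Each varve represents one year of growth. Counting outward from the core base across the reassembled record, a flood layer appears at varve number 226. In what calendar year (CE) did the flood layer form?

Total varves = 147 + 464 = 611.
Between varve 226 and the sediment surface there are 611 − 226 = 385 varves.
Counting back 385 years from 1889 CE places the flood layer in 1889 − 385 = 1504 CE.

1504 CE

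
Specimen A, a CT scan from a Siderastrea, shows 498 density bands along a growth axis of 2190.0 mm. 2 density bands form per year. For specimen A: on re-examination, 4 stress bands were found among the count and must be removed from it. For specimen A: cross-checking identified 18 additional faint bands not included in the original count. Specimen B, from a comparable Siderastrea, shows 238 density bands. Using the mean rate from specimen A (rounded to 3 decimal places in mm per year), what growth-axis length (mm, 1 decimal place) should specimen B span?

1018.0 mm

Specimen A: true density band count = 498 − 4 + 18 = 512.
Specimen A: 512 density bands at 2 per year is 512 / 2 = 256 years.
A: Extension rate ≈ 2190.0 / 256 = 8.555 mm/year.
Specimen B: 238 density bands at 2 per year is 238 / 2 = 119 years. B's length ≈ 8.555 × 119 = 1018.0 mm.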